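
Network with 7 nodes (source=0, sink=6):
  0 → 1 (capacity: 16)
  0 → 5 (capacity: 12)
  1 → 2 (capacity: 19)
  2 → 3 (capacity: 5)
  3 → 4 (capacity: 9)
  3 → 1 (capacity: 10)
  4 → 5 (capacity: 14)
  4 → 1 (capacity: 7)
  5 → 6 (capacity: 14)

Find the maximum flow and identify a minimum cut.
Max flow = 14, Min cut edges: (5,6)

Maximum flow: 14
Minimum cut: (5,6)
Partition: S = [0, 1, 2, 3, 4, 5], T = [6]

Max-flow min-cut theorem verified: both equal 14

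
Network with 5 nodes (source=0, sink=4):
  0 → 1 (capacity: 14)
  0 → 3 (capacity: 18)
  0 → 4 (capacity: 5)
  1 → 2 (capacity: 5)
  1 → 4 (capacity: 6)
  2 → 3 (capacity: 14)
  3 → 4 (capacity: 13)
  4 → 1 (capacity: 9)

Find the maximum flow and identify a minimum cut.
Max flow = 24, Min cut edges: (0,4), (1,4), (3,4)

Maximum flow: 24
Minimum cut: (0,4), (1,4), (3,4)
Partition: S = [0, 1, 2, 3], T = [4]

Max-flow min-cut theorem verified: both equal 24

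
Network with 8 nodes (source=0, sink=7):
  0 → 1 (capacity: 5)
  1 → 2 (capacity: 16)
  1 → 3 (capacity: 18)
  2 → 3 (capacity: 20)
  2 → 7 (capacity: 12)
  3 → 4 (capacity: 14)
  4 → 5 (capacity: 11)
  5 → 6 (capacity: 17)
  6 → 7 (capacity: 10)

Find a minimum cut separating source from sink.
Min cut value = 5, edges: (0,1)

Min cut value: 5
Partition: S = [0], T = [1, 2, 3, 4, 5, 6, 7]
Cut edges: (0,1)

By max-flow min-cut theorem, max flow = min cut = 5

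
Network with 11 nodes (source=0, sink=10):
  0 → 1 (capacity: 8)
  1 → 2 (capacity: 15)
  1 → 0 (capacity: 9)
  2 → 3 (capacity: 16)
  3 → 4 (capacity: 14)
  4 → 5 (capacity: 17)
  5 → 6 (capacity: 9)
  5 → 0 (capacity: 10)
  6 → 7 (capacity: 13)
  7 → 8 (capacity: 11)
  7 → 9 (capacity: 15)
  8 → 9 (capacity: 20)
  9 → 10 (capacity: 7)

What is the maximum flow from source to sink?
Maximum flow = 7

Max flow: 7

Flow assignment:
  0 → 1: 8/8
  1 → 2: 8/15
  2 → 3: 8/16
  3 → 4: 8/14
  4 → 5: 8/17
  5 → 6: 7/9
  5 → 0: 1/10
  6 → 7: 7/13
  7 → 9: 7/15
  9 → 10: 7/7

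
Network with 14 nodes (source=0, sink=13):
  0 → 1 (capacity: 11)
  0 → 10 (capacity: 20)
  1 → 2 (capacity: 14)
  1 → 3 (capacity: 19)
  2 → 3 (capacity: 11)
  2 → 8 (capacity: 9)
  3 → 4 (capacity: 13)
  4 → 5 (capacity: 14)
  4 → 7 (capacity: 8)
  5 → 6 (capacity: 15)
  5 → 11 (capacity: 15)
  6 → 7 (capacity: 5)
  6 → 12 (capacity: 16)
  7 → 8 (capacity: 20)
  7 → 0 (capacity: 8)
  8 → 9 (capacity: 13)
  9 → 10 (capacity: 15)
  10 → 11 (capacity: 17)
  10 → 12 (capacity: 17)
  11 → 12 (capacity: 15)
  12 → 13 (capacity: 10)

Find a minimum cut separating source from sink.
Min cut value = 10, edges: (12,13)

Min cut value: 10
Partition: S = [0, 1, 2, 3, 4, 5, 6, 7, 8, 9, 10, 11, 12], T = [13]
Cut edges: (12,13)

By max-flow min-cut theorem, max flow = min cut = 10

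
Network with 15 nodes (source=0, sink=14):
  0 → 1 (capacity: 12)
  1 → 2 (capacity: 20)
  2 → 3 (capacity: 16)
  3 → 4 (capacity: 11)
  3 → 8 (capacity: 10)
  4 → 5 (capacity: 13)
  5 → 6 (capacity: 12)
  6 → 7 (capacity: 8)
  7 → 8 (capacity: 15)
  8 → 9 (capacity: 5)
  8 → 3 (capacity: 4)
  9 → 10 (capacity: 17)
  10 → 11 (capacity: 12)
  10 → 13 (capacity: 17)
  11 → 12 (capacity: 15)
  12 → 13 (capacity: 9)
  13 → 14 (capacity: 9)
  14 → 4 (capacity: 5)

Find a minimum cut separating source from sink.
Min cut value = 5, edges: (8,9)

Min cut value: 5
Partition: S = [0, 1, 2, 3, 4, 5, 6, 7, 8], T = [9, 10, 11, 12, 13, 14]
Cut edges: (8,9)

By max-flow min-cut theorem, max flow = min cut = 5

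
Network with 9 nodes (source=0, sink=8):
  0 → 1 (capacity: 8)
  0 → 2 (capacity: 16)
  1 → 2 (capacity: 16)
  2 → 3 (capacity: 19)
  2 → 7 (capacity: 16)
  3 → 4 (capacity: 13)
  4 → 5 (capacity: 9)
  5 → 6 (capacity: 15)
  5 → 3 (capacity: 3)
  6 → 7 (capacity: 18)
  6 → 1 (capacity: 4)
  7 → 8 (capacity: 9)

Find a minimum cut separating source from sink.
Min cut value = 9, edges: (7,8)

Min cut value: 9
Partition: S = [0, 1, 2, 3, 4, 5, 6, 7], T = [8]
Cut edges: (7,8)

By max-flow min-cut theorem, max flow = min cut = 9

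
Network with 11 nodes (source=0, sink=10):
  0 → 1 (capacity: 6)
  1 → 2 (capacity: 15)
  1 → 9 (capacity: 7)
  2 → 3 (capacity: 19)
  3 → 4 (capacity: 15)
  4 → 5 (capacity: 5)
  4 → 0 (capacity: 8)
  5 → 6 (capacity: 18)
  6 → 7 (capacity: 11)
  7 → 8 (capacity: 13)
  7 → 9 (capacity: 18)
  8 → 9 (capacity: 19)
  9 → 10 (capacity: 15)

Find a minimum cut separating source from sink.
Min cut value = 6, edges: (0,1)

Min cut value: 6
Partition: S = [0], T = [1, 2, 3, 4, 5, 6, 7, 8, 9, 10]
Cut edges: (0,1)

By max-flow min-cut theorem, max flow = min cut = 6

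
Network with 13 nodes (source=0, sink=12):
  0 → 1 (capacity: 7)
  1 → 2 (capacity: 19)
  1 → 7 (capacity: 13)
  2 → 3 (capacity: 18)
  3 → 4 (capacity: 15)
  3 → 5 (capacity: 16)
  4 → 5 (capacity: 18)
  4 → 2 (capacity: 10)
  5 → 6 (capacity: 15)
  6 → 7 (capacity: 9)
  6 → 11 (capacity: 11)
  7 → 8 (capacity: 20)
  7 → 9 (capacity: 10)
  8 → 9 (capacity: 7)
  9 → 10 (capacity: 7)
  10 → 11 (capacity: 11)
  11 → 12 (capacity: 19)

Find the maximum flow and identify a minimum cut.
Max flow = 7, Min cut edges: (0,1)

Maximum flow: 7
Minimum cut: (0,1)
Partition: S = [0], T = [1, 2, 3, 4, 5, 6, 7, 8, 9, 10, 11, 12]

Max-flow min-cut theorem verified: both equal 7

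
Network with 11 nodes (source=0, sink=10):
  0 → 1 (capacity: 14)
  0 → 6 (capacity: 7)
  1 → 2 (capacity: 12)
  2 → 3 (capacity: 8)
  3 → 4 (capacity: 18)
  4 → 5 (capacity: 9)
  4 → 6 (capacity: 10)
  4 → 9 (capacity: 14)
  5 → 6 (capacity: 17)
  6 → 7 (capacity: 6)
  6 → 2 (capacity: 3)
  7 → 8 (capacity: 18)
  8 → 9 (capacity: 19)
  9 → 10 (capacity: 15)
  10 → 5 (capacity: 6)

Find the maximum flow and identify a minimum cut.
Max flow = 14, Min cut edges: (2,3), (6,7)

Maximum flow: 14
Minimum cut: (2,3), (6,7)
Partition: S = [0, 1, 2, 5, 6], T = [3, 4, 7, 8, 9, 10]

Max-flow min-cut theorem verified: both equal 14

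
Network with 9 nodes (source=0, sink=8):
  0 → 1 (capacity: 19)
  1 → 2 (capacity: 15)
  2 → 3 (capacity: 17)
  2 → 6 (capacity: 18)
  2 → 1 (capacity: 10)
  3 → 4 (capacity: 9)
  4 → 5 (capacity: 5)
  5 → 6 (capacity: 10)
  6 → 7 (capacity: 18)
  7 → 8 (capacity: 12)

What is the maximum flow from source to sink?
Maximum flow = 12

Max flow: 12

Flow assignment:
  0 → 1: 12/19
  1 → 2: 12/15
  2 → 6: 12/18
  6 → 7: 12/18
  7 → 8: 12/12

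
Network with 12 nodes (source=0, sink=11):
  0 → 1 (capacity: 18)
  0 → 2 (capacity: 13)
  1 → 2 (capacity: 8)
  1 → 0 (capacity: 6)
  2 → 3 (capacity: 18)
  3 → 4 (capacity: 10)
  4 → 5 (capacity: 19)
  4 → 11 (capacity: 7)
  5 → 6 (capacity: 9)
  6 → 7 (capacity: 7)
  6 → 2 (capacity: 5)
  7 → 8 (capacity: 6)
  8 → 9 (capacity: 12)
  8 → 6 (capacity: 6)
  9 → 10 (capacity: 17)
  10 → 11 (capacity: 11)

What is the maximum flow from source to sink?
Maximum flow = 10

Max flow: 10

Flow assignment:
  0 → 1: 8/18
  0 → 2: 2/13
  1 → 2: 8/8
  2 → 3: 10/18
  3 → 4: 10/10
  4 → 5: 3/19
  4 → 11: 7/7
  5 → 6: 3/9
  6 → 7: 3/7
  7 → 8: 3/6
  8 → 9: 3/12
  9 → 10: 3/17
  10 → 11: 3/11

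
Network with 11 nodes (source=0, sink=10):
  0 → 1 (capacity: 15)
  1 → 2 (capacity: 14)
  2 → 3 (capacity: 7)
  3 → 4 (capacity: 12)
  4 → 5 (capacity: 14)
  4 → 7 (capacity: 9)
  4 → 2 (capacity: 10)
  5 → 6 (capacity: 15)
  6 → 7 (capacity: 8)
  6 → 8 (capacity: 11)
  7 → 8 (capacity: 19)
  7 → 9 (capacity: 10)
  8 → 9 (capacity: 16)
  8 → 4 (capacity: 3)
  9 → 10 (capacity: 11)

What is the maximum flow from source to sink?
Maximum flow = 7

Max flow: 7

Flow assignment:
  0 → 1: 7/15
  1 → 2: 7/14
  2 → 3: 7/7
  3 → 4: 7/12
  4 → 7: 7/9
  7 → 9: 7/10
  9 → 10: 7/11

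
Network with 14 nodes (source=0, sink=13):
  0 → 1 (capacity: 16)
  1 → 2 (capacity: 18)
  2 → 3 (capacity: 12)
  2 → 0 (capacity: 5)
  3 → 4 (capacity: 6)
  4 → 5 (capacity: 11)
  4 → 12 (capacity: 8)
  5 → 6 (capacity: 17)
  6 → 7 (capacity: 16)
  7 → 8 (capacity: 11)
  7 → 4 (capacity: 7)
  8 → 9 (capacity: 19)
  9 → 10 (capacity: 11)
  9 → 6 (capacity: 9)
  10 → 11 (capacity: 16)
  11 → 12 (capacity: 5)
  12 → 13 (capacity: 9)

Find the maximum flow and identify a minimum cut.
Max flow = 6, Min cut edges: (3,4)

Maximum flow: 6
Minimum cut: (3,4)
Partition: S = [0, 1, 2, 3], T = [4, 5, 6, 7, 8, 9, 10, 11, 12, 13]

Max-flow min-cut theorem verified: both equal 6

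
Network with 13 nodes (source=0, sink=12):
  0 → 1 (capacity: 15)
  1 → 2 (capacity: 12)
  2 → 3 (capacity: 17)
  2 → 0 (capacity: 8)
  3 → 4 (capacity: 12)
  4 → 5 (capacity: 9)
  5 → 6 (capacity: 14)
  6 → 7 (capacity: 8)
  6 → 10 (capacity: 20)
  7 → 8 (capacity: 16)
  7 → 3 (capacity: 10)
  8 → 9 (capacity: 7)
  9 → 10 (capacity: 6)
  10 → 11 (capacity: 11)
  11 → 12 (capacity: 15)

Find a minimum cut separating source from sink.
Min cut value = 9, edges: (4,5)

Min cut value: 9
Partition: S = [0, 1, 2, 3, 4], T = [5, 6, 7, 8, 9, 10, 11, 12]
Cut edges: (4,5)

By max-flow min-cut theorem, max flow = min cut = 9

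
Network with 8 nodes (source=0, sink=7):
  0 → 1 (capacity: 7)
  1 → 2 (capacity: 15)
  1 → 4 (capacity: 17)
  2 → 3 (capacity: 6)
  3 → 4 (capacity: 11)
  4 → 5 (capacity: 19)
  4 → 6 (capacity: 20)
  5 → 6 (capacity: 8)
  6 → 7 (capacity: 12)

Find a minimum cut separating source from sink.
Min cut value = 7, edges: (0,1)

Min cut value: 7
Partition: S = [0], T = [1, 2, 3, 4, 5, 6, 7]
Cut edges: (0,1)

By max-flow min-cut theorem, max flow = min cut = 7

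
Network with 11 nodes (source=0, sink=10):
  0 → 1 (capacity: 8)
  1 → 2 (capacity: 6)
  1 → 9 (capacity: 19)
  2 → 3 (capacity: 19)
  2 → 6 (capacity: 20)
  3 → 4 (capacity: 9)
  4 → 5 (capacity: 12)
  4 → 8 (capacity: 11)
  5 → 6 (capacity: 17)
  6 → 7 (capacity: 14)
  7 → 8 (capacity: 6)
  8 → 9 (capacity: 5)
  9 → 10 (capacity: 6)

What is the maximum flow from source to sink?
Maximum flow = 6

Max flow: 6

Flow assignment:
  0 → 1: 6/8
  1 → 9: 6/19
  9 → 10: 6/6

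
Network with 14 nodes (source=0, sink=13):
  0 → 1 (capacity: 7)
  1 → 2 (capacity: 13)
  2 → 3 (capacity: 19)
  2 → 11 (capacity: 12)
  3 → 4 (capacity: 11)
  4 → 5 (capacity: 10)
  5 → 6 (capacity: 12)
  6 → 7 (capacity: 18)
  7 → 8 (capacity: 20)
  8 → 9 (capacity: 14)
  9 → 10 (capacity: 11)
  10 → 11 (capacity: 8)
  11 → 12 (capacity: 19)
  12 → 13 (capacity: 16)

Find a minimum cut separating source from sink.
Min cut value = 7, edges: (0,1)

Min cut value: 7
Partition: S = [0], T = [1, 2, 3, 4, 5, 6, 7, 8, 9, 10, 11, 12, 13]
Cut edges: (0,1)

By max-flow min-cut theorem, max flow = min cut = 7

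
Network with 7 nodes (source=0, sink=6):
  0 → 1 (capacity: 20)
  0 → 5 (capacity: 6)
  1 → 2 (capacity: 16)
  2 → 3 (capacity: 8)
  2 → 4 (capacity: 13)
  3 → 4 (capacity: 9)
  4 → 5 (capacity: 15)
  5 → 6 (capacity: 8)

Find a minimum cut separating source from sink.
Min cut value = 8, edges: (5,6)

Min cut value: 8
Partition: S = [0, 1, 2, 3, 4, 5], T = [6]
Cut edges: (5,6)

By max-flow min-cut theorem, max flow = min cut = 8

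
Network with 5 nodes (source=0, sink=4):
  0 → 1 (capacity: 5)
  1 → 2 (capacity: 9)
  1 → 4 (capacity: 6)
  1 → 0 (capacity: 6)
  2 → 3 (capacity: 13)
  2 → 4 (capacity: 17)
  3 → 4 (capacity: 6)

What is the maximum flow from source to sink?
Maximum flow = 5

Max flow: 5

Flow assignment:
  0 → 1: 5/5
  1 → 4: 5/6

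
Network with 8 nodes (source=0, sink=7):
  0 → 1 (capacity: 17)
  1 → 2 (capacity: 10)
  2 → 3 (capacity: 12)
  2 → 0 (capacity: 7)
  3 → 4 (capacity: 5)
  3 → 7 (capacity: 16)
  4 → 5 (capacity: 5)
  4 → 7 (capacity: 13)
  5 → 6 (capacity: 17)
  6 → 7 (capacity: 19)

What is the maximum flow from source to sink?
Maximum flow = 10

Max flow: 10

Flow assignment:
  0 → 1: 10/17
  1 → 2: 10/10
  2 → 3: 10/12
  3 → 7: 10/16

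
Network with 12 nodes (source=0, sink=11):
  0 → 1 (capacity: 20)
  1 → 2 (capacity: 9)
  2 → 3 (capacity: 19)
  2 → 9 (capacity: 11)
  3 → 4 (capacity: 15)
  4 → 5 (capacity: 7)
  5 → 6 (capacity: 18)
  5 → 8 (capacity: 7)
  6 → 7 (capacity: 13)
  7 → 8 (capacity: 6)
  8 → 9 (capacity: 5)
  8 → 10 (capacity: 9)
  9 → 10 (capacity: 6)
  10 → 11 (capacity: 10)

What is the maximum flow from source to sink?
Maximum flow = 9

Max flow: 9

Flow assignment:
  0 → 1: 9/20
  1 → 2: 9/9
  2 → 3: 3/19
  2 → 9: 6/11
  3 → 4: 3/15
  4 → 5: 3/7
  5 → 8: 3/7
  8 → 10: 3/9
  9 → 10: 6/6
  10 → 11: 9/10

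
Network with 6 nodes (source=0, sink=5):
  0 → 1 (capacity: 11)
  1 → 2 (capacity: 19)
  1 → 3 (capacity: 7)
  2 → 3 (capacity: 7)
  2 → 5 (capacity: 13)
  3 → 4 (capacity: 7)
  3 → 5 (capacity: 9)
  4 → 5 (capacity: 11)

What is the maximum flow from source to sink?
Maximum flow = 11

Max flow: 11

Flow assignment:
  0 → 1: 11/11
  1 → 2: 11/19
  2 → 5: 11/13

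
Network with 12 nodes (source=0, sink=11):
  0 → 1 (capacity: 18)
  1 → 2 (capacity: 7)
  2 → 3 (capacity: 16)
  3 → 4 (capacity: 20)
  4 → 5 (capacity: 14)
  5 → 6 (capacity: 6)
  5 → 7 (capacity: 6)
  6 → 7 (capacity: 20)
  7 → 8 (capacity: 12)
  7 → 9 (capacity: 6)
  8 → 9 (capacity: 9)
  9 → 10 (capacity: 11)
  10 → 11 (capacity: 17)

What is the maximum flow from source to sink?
Maximum flow = 7

Max flow: 7

Flow assignment:
  0 → 1: 7/18
  1 → 2: 7/7
  2 → 3: 7/16
  3 → 4: 7/20
  4 → 5: 7/14
  5 → 6: 1/6
  5 → 7: 6/6
  6 → 7: 1/20
  7 → 8: 1/12
  7 → 9: 6/6
  8 → 9: 1/9
  9 → 10: 7/11
  10 → 11: 7/17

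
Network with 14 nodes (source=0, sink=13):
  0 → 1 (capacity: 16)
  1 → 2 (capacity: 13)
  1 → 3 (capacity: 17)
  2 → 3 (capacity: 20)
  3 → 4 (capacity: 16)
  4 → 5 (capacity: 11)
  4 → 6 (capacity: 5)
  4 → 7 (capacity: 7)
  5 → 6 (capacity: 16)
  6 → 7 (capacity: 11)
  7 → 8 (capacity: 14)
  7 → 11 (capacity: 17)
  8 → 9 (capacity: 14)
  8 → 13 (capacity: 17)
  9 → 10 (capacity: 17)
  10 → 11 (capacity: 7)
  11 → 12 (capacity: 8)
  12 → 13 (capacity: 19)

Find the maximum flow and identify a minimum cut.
Max flow = 16, Min cut edges: (3,4)

Maximum flow: 16
Minimum cut: (3,4)
Partition: S = [0, 1, 2, 3], T = [4, 5, 6, 7, 8, 9, 10, 11, 12, 13]

Max-flow min-cut theorem verified: both equal 16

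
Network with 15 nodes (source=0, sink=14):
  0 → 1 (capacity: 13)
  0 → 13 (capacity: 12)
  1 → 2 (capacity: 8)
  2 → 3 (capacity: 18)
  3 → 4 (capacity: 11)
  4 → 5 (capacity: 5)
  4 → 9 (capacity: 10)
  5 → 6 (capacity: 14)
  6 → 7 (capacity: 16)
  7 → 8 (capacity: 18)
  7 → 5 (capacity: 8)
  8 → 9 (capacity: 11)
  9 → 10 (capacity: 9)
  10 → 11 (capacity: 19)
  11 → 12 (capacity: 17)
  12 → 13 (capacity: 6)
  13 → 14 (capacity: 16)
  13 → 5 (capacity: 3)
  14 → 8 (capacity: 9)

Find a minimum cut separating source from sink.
Min cut value = 16, edges: (13,14)

Min cut value: 16
Partition: S = [0, 1, 2, 3, 4, 5, 6, 7, 8, 9, 10, 11, 12, 13], T = [14]
Cut edges: (13,14)

By max-flow min-cut theorem, max flow = min cut = 16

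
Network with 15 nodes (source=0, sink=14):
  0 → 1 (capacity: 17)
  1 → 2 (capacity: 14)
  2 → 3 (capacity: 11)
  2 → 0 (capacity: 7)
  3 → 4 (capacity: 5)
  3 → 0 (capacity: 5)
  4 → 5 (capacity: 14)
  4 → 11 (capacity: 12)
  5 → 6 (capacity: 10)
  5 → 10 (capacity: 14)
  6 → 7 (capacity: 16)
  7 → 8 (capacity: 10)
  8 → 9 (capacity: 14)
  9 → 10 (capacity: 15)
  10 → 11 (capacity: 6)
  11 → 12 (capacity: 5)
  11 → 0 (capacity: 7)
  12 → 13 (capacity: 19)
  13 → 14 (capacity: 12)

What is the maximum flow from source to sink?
Maximum flow = 5

Max flow: 5

Flow assignment:
  0 → 1: 14/17
  1 → 2: 14/14
  2 → 3: 10/11
  2 → 0: 4/7
  3 → 4: 5/5
  3 → 0: 5/5
  4 → 11: 5/12
  11 → 12: 5/5
  12 → 13: 5/19
  13 → 14: 5/12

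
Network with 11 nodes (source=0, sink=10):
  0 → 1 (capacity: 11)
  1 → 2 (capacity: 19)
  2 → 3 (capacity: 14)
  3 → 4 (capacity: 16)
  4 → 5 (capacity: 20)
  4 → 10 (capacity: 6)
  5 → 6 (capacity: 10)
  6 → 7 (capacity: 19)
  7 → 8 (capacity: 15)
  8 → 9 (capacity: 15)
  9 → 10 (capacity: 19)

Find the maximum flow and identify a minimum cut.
Max flow = 11, Min cut edges: (0,1)

Maximum flow: 11
Minimum cut: (0,1)
Partition: S = [0], T = [1, 2, 3, 4, 5, 6, 7, 8, 9, 10]

Max-flow min-cut theorem verified: both equal 11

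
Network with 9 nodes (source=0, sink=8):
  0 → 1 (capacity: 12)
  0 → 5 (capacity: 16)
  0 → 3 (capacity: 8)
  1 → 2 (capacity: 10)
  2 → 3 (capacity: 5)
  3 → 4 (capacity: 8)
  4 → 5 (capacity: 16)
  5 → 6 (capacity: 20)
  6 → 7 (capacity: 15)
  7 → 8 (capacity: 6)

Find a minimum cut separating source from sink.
Min cut value = 6, edges: (7,8)

Min cut value: 6
Partition: S = [0, 1, 2, 3, 4, 5, 6, 7], T = [8]
Cut edges: (7,8)

By max-flow min-cut theorem, max flow = min cut = 6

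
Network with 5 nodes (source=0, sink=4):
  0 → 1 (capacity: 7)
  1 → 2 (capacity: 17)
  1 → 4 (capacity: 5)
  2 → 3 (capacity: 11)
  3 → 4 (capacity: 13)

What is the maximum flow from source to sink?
Maximum flow = 7

Max flow: 7

Flow assignment:
  0 → 1: 7/7
  1 → 2: 2/17
  1 → 4: 5/5
  2 → 3: 2/11
  3 → 4: 2/13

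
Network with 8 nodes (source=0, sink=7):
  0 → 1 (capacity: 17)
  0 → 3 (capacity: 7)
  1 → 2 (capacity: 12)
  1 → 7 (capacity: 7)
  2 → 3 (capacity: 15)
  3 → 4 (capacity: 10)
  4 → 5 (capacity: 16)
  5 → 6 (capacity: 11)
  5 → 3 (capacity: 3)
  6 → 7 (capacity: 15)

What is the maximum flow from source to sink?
Maximum flow = 17

Max flow: 17

Flow assignment:
  0 → 1: 17/17
  1 → 2: 10/12
  1 → 7: 7/7
  2 → 3: 10/15
  3 → 4: 10/10
  4 → 5: 10/16
  5 → 6: 10/11
  6 → 7: 10/15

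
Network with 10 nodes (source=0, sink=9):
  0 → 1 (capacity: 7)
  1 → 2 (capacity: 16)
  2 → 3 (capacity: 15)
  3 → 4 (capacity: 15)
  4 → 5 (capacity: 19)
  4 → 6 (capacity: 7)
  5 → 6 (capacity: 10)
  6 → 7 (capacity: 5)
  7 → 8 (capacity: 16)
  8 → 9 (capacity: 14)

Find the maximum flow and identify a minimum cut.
Max flow = 5, Min cut edges: (6,7)

Maximum flow: 5
Minimum cut: (6,7)
Partition: S = [0, 1, 2, 3, 4, 5, 6], T = [7, 8, 9]

Max-flow min-cut theorem verified: both equal 5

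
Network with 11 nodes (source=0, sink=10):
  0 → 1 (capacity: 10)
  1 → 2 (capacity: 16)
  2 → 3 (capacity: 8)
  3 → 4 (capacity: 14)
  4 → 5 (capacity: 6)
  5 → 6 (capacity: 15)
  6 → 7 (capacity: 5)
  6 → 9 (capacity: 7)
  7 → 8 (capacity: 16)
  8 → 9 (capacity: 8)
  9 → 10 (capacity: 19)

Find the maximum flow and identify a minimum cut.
Max flow = 6, Min cut edges: (4,5)

Maximum flow: 6
Minimum cut: (4,5)
Partition: S = [0, 1, 2, 3, 4], T = [5, 6, 7, 8, 9, 10]

Max-flow min-cut theorem verified: both equal 6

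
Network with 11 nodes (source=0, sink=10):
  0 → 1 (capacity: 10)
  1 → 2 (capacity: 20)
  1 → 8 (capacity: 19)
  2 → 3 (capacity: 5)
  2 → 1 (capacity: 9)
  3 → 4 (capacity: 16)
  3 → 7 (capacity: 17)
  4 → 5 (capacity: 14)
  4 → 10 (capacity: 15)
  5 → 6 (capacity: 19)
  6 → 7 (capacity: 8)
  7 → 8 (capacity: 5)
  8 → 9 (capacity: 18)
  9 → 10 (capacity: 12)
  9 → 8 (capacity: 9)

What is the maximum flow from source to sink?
Maximum flow = 10

Max flow: 10

Flow assignment:
  0 → 1: 10/10
  1 → 8: 10/19
  8 → 9: 10/18
  9 → 10: 10/12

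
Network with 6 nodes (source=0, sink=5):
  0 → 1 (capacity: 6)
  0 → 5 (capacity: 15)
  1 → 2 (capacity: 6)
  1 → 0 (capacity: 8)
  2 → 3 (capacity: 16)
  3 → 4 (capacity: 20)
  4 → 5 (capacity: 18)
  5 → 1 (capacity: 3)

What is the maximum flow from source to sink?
Maximum flow = 21

Max flow: 21

Flow assignment:
  0 → 1: 6/6
  0 → 5: 15/15
  1 → 2: 6/6
  2 → 3: 6/16
  3 → 4: 6/20
  4 → 5: 6/18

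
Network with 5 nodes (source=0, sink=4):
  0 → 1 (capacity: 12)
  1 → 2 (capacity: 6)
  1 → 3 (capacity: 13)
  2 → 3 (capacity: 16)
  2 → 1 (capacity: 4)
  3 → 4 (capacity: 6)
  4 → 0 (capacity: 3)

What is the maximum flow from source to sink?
Maximum flow = 6

Max flow: 6

Flow assignment:
  0 → 1: 6/12
  1 → 3: 6/13
  3 → 4: 6/6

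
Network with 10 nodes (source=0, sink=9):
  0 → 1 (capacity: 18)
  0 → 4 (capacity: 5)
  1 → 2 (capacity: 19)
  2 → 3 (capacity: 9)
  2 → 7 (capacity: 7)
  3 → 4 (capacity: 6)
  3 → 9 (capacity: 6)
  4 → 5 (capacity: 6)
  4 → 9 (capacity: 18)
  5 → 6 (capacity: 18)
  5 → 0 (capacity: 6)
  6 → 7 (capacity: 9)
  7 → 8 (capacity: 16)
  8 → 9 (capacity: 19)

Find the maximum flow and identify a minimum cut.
Max flow = 21, Min cut edges: (0,4), (2,3), (2,7)

Maximum flow: 21
Minimum cut: (0,4), (2,3), (2,7)
Partition: S = [0, 1, 2], T = [3, 4, 5, 6, 7, 8, 9]

Max-flow min-cut theorem verified: both equal 21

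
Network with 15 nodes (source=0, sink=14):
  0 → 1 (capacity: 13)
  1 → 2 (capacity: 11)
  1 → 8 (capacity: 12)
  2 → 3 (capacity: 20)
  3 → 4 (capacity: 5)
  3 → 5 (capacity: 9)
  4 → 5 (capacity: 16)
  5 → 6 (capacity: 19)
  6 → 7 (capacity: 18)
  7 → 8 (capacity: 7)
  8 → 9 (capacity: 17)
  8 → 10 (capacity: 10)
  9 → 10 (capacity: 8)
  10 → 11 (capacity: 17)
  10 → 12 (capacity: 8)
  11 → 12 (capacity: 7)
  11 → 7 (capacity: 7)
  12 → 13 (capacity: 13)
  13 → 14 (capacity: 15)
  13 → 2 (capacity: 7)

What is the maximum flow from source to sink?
Maximum flow = 13

Max flow: 13

Flow assignment:
  0 → 1: 13/13
  1 → 2: 1/11
  1 → 8: 12/12
  2 → 3: 1/20
  3 → 5: 1/9
  5 → 6: 1/19
  6 → 7: 1/18
  7 → 8: 1/7
  8 → 9: 3/17
  8 → 10: 10/10
  9 → 10: 3/8
  10 → 11: 5/17
  10 → 12: 8/8
  11 → 12: 5/7
  12 → 13: 13/13
  13 → 14: 13/15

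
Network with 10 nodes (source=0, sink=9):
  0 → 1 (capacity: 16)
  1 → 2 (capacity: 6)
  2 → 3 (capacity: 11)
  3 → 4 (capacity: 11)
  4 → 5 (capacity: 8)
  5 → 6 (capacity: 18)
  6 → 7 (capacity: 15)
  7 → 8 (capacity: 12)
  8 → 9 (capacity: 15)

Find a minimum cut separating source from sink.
Min cut value = 6, edges: (1,2)

Min cut value: 6
Partition: S = [0, 1], T = [2, 3, 4, 5, 6, 7, 8, 9]
Cut edges: (1,2)

By max-flow min-cut theorem, max flow = min cut = 6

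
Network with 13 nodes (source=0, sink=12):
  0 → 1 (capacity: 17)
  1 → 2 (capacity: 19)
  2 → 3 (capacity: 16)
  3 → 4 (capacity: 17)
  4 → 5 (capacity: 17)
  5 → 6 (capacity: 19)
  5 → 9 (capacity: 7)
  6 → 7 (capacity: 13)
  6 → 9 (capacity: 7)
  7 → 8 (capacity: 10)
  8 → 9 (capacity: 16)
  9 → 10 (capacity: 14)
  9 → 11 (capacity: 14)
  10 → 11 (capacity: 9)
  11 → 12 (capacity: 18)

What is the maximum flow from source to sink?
Maximum flow = 16

Max flow: 16

Flow assignment:
  0 → 1: 16/17
  1 → 2: 16/19
  2 → 3: 16/16
  3 → 4: 16/17
  4 → 5: 16/17
  5 → 6: 9/19
  5 → 9: 7/7
  6 → 7: 2/13
  6 → 9: 7/7
  7 → 8: 2/10
  8 → 9: 2/16
  9 → 10: 2/14
  9 → 11: 14/14
  10 → 11: 2/9
  11 → 12: 16/18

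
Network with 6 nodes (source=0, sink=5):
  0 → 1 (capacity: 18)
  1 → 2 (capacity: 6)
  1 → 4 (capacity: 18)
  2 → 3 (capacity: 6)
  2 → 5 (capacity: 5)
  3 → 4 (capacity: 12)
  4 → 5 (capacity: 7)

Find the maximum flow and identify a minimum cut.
Max flow = 12, Min cut edges: (2,5), (4,5)

Maximum flow: 12
Minimum cut: (2,5), (4,5)
Partition: S = [0, 1, 2, 3, 4], T = [5]

Max-flow min-cut theorem verified: both equal 12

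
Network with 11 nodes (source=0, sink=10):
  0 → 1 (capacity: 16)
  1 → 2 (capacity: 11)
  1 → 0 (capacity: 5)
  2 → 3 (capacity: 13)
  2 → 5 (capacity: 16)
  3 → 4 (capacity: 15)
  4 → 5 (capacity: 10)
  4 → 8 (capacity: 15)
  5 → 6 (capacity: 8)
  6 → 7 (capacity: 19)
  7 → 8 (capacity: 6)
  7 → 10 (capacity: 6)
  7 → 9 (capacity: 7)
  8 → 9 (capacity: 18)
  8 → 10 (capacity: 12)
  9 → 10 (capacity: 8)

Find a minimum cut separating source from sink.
Min cut value = 11, edges: (1,2)

Min cut value: 11
Partition: S = [0, 1], T = [2, 3, 4, 5, 6, 7, 8, 9, 10]
Cut edges: (1,2)

By max-flow min-cut theorem, max flow = min cut = 11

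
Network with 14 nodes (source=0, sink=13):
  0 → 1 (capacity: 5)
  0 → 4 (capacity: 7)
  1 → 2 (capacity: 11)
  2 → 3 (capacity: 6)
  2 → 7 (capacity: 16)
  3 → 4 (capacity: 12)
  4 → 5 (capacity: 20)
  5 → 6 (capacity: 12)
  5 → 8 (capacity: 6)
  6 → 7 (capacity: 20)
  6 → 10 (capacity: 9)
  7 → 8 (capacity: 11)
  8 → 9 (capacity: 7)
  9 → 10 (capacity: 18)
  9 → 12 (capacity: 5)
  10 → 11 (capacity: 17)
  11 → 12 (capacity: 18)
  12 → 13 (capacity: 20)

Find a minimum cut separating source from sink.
Min cut value = 12, edges: (0,1), (0,4)

Min cut value: 12
Partition: S = [0], T = [1, 2, 3, 4, 5, 6, 7, 8, 9, 10, 11, 12, 13]
Cut edges: (0,1), (0,4)

By max-flow min-cut theorem, max flow = min cut = 12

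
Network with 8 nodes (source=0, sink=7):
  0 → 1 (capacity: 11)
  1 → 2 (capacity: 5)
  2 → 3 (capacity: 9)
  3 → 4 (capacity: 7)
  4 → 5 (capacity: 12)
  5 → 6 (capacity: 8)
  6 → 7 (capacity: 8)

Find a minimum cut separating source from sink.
Min cut value = 5, edges: (1,2)

Min cut value: 5
Partition: S = [0, 1], T = [2, 3, 4, 5, 6, 7]
Cut edges: (1,2)

By max-flow min-cut theorem, max flow = min cut = 5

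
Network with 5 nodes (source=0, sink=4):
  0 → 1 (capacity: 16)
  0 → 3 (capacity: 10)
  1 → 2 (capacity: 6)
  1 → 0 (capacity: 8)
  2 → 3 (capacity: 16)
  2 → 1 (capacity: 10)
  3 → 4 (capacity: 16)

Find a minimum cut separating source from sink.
Min cut value = 16, edges: (3,4)

Min cut value: 16
Partition: S = [0, 1, 2, 3], T = [4]
Cut edges: (3,4)

By max-flow min-cut theorem, max flow = min cut = 16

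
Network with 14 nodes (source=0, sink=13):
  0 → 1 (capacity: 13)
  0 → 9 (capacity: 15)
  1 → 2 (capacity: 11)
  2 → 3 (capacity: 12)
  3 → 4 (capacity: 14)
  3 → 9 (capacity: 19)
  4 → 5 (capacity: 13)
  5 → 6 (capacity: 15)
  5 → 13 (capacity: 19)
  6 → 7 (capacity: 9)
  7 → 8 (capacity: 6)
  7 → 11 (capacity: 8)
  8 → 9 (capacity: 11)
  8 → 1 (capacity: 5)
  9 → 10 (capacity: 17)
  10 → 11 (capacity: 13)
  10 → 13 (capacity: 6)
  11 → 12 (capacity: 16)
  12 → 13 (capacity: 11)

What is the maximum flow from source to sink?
Maximum flow = 26

Max flow: 26

Flow assignment:
  0 → 1: 11/13
  0 → 9: 15/15
  1 → 2: 11/11
  2 → 3: 11/12
  3 → 4: 11/14
  4 → 5: 11/13
  5 → 13: 11/19
  9 → 10: 15/17
  10 → 11: 9/13
  10 → 13: 6/6
  11 → 12: 9/16
  12 → 13: 9/11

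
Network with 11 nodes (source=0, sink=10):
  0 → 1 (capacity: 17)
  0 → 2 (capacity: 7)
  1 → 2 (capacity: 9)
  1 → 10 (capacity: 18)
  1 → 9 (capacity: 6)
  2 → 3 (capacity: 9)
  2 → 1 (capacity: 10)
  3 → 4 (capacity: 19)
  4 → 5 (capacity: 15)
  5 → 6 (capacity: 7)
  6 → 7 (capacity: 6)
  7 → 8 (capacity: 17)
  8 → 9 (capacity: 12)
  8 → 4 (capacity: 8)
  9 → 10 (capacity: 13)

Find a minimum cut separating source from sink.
Min cut value = 24, edges: (0,1), (0,2)

Min cut value: 24
Partition: S = [0], T = [1, 2, 3, 4, 5, 6, 7, 8, 9, 10]
Cut edges: (0,1), (0,2)

By max-flow min-cut theorem, max flow = min cut = 24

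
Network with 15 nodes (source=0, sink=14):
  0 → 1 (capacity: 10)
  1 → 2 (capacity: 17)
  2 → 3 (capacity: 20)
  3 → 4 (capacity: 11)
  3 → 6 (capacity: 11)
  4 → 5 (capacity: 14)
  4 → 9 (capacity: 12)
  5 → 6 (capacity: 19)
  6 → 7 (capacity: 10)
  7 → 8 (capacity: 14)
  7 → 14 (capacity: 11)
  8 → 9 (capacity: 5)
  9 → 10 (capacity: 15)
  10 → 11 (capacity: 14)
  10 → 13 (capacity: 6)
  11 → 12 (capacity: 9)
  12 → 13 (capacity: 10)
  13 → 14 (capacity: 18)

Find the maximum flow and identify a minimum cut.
Max flow = 10, Min cut edges: (0,1)

Maximum flow: 10
Minimum cut: (0,1)
Partition: S = [0], T = [1, 2, 3, 4, 5, 6, 7, 8, 9, 10, 11, 12, 13, 14]

Max-flow min-cut theorem verified: both equal 10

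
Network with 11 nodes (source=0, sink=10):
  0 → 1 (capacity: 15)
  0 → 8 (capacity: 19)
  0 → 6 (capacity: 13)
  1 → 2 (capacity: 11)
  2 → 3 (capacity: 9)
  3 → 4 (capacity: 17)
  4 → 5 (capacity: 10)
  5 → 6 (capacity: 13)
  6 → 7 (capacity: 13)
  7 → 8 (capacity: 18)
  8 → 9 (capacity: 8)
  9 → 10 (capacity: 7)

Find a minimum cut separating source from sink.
Min cut value = 7, edges: (9,10)

Min cut value: 7
Partition: S = [0, 1, 2, 3, 4, 5, 6, 7, 8, 9], T = [10]
Cut edges: (9,10)

By max-flow min-cut theorem, max flow = min cut = 7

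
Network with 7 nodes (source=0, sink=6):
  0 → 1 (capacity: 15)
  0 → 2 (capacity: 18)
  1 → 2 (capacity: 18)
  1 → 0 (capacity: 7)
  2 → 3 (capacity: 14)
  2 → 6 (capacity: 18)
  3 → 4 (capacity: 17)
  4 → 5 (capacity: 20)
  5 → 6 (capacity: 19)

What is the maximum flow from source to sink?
Maximum flow = 32

Max flow: 32

Flow assignment:
  0 → 1: 14/15
  0 → 2: 18/18
  1 → 2: 14/18
  2 → 3: 14/14
  2 → 6: 18/18
  3 → 4: 14/17
  4 → 5: 14/20
  5 → 6: 14/19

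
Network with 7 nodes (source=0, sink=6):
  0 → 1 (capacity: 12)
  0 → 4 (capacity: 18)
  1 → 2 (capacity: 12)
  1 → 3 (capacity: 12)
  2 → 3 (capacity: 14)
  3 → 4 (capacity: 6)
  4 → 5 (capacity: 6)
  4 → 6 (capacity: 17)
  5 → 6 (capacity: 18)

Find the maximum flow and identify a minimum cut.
Max flow = 23, Min cut edges: (4,5), (4,6)

Maximum flow: 23
Minimum cut: (4,5), (4,6)
Partition: S = [0, 1, 2, 3, 4], T = [5, 6]

Max-flow min-cut theorem verified: both equal 23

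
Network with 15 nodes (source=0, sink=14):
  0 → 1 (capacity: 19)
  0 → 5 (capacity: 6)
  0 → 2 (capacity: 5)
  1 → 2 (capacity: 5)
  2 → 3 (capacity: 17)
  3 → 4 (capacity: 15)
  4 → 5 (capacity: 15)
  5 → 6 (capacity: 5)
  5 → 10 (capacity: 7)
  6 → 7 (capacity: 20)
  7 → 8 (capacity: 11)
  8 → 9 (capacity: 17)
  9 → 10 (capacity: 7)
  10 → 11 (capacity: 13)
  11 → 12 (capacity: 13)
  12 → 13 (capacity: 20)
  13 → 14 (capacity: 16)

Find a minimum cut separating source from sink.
Min cut value = 12, edges: (5,6), (5,10)

Min cut value: 12
Partition: S = [0, 1, 2, 3, 4, 5], T = [6, 7, 8, 9, 10, 11, 12, 13, 14]
Cut edges: (5,6), (5,10)

By max-flow min-cut theorem, max flow = min cut = 12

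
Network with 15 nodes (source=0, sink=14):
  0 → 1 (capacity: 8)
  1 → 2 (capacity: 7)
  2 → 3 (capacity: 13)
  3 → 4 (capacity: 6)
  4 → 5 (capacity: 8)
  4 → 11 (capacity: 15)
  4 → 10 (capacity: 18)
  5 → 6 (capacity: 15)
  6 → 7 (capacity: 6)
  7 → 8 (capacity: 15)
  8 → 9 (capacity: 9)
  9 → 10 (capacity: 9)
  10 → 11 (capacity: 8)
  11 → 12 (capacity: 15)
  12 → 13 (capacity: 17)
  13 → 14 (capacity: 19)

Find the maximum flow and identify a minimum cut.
Max flow = 6, Min cut edges: (3,4)

Maximum flow: 6
Minimum cut: (3,4)
Partition: S = [0, 1, 2, 3], T = [4, 5, 6, 7, 8, 9, 10, 11, 12, 13, 14]

Max-flow min-cut theorem verified: both equal 6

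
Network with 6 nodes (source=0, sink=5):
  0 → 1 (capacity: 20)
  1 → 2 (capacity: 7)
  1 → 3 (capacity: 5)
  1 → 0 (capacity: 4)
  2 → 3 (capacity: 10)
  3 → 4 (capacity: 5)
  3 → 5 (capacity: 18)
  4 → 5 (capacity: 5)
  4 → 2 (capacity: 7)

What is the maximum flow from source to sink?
Maximum flow = 12

Max flow: 12

Flow assignment:
  0 → 1: 12/20
  1 → 2: 7/7
  1 → 3: 5/5
  2 → 3: 7/10
  3 → 5: 12/18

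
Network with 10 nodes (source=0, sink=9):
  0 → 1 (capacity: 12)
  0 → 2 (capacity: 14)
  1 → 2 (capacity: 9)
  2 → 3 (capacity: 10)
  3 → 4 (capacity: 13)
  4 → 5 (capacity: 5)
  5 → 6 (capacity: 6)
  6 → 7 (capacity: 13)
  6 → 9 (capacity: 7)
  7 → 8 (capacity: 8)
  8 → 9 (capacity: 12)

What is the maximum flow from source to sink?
Maximum flow = 5

Max flow: 5

Flow assignment:
  0 → 1: 5/12
  1 → 2: 5/9
  2 → 3: 5/10
  3 → 4: 5/13
  4 → 5: 5/5
  5 → 6: 5/6
  6 → 9: 5/7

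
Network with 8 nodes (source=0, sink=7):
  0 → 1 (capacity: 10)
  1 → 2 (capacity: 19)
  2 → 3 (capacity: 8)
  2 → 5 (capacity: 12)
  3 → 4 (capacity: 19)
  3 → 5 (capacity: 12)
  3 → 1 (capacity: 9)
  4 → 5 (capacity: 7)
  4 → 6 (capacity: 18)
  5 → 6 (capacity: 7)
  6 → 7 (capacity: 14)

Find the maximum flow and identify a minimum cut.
Max flow = 10, Min cut edges: (0,1)

Maximum flow: 10
Minimum cut: (0,1)
Partition: S = [0], T = [1, 2, 3, 4, 5, 6, 7]

Max-flow min-cut theorem verified: both equal 10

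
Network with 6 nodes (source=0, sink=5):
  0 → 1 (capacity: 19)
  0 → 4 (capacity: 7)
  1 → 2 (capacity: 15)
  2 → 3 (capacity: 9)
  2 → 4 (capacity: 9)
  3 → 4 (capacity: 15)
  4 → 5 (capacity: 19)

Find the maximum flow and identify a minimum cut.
Max flow = 19, Min cut edges: (4,5)

Maximum flow: 19
Minimum cut: (4,5)
Partition: S = [0, 1, 2, 3, 4], T = [5]

Max-flow min-cut theorem verified: both equal 19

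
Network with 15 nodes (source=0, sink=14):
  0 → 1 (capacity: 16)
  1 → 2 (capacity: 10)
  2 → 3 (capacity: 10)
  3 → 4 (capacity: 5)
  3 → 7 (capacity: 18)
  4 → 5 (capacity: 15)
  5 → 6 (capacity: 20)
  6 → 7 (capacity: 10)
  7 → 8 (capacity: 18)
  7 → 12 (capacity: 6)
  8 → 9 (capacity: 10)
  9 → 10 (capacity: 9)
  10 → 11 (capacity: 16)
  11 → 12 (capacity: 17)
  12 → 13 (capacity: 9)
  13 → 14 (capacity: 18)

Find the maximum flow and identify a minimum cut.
Max flow = 9, Min cut edges: (12,13)

Maximum flow: 9
Minimum cut: (12,13)
Partition: S = [0, 1, 2, 3, 4, 5, 6, 7, 8, 9, 10, 11, 12], T = [13, 14]

Max-flow min-cut theorem verified: both equal 9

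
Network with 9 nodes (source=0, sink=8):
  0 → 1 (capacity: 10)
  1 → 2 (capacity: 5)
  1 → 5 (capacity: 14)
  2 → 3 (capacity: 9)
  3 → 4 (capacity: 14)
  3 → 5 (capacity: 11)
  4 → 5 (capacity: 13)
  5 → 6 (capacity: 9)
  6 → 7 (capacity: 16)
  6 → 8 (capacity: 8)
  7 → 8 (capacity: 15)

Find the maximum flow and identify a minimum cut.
Max flow = 9, Min cut edges: (5,6)

Maximum flow: 9
Minimum cut: (5,6)
Partition: S = [0, 1, 2, 3, 4, 5], T = [6, 7, 8]

Max-flow min-cut theorem verified: both equal 9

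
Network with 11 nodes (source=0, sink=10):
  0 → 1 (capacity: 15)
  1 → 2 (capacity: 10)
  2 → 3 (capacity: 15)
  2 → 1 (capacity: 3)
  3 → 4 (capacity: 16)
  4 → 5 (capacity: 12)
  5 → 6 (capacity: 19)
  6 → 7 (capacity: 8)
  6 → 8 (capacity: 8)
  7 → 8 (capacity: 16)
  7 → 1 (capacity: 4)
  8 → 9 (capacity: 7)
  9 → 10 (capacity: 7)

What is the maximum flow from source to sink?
Maximum flow = 7

Max flow: 7

Flow assignment:
  0 → 1: 7/15
  1 → 2: 10/10
  2 → 3: 10/15
  3 → 4: 10/16
  4 → 5: 10/12
  5 → 6: 10/19
  6 → 7: 3/8
  6 → 8: 7/8
  7 → 1: 3/4
  8 → 9: 7/7
  9 → 10: 7/7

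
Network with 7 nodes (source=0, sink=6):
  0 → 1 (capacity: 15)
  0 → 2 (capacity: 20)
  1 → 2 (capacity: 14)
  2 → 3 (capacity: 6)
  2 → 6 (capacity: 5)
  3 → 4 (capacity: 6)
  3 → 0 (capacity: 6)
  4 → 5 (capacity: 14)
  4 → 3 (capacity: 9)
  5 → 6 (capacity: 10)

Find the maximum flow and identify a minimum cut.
Max flow = 11, Min cut edges: (2,6), (3,4)

Maximum flow: 11
Minimum cut: (2,6), (3,4)
Partition: S = [0, 1, 2, 3], T = [4, 5, 6]

Max-flow min-cut theorem verified: both equal 11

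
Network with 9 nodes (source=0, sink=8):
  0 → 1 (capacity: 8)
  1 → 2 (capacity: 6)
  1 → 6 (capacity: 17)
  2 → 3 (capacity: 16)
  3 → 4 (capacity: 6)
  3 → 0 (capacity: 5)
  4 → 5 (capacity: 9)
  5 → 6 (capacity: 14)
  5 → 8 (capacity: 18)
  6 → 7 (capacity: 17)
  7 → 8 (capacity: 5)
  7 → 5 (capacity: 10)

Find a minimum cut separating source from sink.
Min cut value = 8, edges: (0,1)

Min cut value: 8
Partition: S = [0], T = [1, 2, 3, 4, 5, 6, 7, 8]
Cut edges: (0,1)

By max-flow min-cut theorem, max flow = min cut = 8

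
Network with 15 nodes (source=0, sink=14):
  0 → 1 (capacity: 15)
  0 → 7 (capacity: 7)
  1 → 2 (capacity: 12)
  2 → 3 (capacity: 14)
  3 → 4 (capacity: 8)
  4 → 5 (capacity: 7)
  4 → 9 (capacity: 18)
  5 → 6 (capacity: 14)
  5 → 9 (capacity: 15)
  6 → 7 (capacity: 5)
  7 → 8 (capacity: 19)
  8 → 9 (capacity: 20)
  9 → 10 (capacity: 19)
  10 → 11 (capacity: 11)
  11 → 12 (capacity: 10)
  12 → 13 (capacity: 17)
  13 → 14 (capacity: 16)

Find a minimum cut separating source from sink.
Min cut value = 10, edges: (11,12)

Min cut value: 10
Partition: S = [0, 1, 2, 3, 4, 5, 6, 7, 8, 9, 10, 11], T = [12, 13, 14]
Cut edges: (11,12)

By max-flow min-cut theorem, max flow = min cut = 10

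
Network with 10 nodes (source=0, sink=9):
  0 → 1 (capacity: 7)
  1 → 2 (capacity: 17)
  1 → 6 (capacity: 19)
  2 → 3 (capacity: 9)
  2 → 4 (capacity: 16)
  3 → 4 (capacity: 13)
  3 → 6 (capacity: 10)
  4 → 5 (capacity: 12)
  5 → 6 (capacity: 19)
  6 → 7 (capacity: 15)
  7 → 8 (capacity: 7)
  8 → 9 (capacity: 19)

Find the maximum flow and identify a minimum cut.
Max flow = 7, Min cut edges: (7,8)

Maximum flow: 7
Minimum cut: (7,8)
Partition: S = [0, 1, 2, 3, 4, 5, 6, 7], T = [8, 9]

Max-flow min-cut theorem verified: both equal 7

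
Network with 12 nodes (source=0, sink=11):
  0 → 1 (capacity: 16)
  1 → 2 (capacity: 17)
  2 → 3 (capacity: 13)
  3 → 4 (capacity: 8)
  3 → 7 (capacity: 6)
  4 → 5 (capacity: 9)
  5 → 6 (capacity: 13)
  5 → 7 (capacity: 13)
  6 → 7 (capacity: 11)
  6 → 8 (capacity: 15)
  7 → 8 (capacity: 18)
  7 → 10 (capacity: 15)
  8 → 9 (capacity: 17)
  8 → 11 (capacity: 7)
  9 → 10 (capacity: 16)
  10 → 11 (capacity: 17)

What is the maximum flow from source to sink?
Maximum flow = 13

Max flow: 13

Flow assignment:
  0 → 1: 13/16
  1 → 2: 13/17
  2 → 3: 13/13
  3 → 4: 7/8
  3 → 7: 6/6
  4 → 5: 7/9
  5 → 6: 7/13
  6 → 7: 6/11
  6 → 8: 1/15
  7 → 8: 6/18
  7 → 10: 6/15
  8 → 11: 7/7
  10 → 11: 6/17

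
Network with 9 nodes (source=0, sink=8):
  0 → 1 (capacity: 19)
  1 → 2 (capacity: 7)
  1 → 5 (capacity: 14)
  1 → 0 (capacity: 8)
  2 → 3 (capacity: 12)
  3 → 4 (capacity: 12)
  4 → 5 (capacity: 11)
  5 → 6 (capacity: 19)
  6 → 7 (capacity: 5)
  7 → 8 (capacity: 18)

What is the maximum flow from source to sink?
Maximum flow = 5

Max flow: 5

Flow assignment:
  0 → 1: 5/19
  1 → 2: 5/7
  2 → 3: 5/12
  3 → 4: 5/12
  4 → 5: 5/11
  5 → 6: 5/19
  6 → 7: 5/5
  7 → 8: 5/18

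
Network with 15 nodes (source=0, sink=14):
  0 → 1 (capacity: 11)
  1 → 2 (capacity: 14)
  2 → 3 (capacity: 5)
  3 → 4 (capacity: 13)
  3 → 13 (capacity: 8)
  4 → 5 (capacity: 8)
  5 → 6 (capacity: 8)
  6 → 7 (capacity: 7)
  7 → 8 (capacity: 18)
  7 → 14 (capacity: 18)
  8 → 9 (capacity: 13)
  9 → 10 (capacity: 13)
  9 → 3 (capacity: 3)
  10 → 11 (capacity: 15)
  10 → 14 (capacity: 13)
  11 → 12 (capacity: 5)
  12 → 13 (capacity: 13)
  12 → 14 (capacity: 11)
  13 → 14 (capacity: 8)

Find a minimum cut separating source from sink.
Min cut value = 5, edges: (2,3)

Min cut value: 5
Partition: S = [0, 1, 2], T = [3, 4, 5, 6, 7, 8, 9, 10, 11, 12, 13, 14]
Cut edges: (2,3)

By max-flow min-cut theorem, max flow = min cut = 5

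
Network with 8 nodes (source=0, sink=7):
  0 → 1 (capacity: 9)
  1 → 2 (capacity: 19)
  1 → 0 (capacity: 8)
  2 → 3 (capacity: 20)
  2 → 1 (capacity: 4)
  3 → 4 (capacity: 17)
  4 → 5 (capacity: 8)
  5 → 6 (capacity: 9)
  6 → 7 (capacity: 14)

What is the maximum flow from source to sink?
Maximum flow = 8

Max flow: 8

Flow assignment:
  0 → 1: 8/9
  1 → 2: 8/19
  2 → 3: 8/20
  3 → 4: 8/17
  4 → 5: 8/8
  5 → 6: 8/9
  6 → 7: 8/14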